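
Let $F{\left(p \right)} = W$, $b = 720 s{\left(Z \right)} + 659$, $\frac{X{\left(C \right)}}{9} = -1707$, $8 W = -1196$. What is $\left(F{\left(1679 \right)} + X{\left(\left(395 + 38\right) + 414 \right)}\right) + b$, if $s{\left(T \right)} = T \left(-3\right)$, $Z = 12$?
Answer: $- \frac{81547}{2} \approx -40774.0$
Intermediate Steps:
$s{\left(T \right)} = - 3 T$
$W = - \frac{299}{2}$ ($W = \frac{1}{8} \left(-1196\right) = - \frac{299}{2} \approx -149.5$)
$X{\left(C \right)} = -15363$ ($X{\left(C \right)} = 9 \left(-1707\right) = -15363$)
$b = -25261$ ($b = 720 \left(\left(-3\right) 12\right) + 659 = 720 \left(-36\right) + 659 = -25920 + 659 = -25261$)
$F{\left(p \right)} = - \frac{299}{2}$
$\left(F{\left(1679 \right)} + X{\left(\left(395 + 38\right) + 414 \right)}\right) + b = \left(- \frac{299}{2} - 15363\right) - 25261 = - \frac{31025}{2} - 25261 = - \frac{81547}{2}$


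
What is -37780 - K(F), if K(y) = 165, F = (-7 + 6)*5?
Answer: -37945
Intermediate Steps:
F = -5 (F = -1*5 = -5)
-37780 - K(F) = -37780 - 1*165 = -37780 - 165 = -37945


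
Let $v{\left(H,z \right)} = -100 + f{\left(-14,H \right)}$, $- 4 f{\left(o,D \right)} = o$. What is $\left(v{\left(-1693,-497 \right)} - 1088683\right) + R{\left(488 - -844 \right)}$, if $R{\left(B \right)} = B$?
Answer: $- \frac{2174895}{2} \approx -1.0874 \cdot 10^{6}$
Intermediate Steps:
$f{\left(o,D \right)} = - \frac{o}{4}$
$v{\left(H,z \right)} = - \frac{193}{2}$ ($v{\left(H,z \right)} = -100 - - \frac{7}{2} = -100 + \frac{7}{2} = - \frac{193}{2}$)
$\left(v{\left(-1693,-497 \right)} - 1088683\right) + R{\left(488 - -844 \right)} = \left(- \frac{193}{2} - 1088683\right) + \left(488 - -844\right) = \left(- \frac{193}{2} - 1088683\right) + \left(488 + 844\right) = \left(- \frac{193}{2} - 1088683\right) + 1332 = - \frac{2177559}{2} + 1332 = - \frac{2174895}{2}$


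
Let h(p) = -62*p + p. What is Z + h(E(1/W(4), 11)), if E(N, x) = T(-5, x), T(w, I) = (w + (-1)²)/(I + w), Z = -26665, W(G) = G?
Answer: -79873/3 ≈ -26624.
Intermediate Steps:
T(w, I) = (1 + w)/(I + w) (T(w, I) = (w + 1)/(I + w) = (1 + w)/(I + w))
E(N, x) = -4/(-5 + x) (E(N, x) = (1 - 5)/(x - 5) = -4/(-5 + x))
h(p) = -61*p
Z + h(E(1/W(4), 11)) = -26665 - (-244)/(-5 + 11) = -26665 - (-244)/6 = -26665 - 61*(-⅔) = -26665 + 122/3 = -79873/3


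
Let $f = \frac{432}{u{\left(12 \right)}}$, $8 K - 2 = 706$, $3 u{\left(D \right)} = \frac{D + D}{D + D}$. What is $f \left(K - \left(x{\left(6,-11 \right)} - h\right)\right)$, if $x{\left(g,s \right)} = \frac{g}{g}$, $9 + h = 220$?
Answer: $386856$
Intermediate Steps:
$u{\left(D \right)} = \frac{1}{3}$ ($u{\left(D \right)} = \frac{\left(D + D\right) \frac{1}{D + D}}{3} = \frac{2 D \frac{1}{2 D}}{3} = \frac{1}{3} \cdot 1 = \frac{1}{3}$)
$K = \frac{177}{2}$ ($K = \frac{1}{4} + \frac{1}{8} \cdot 706 = \frac{1}{4} + \frac{353}{4} = \frac{177}{2} \approx 88.5$)
$h = 211$ ($h = -9 + 220 = 211$)
$x{\left(g,s \right)} = 1$
$f = 1296$ ($f = 432 \frac{1}{\frac{1}{3}} = 432 \cdot 3 = 1296$)
$f \left(K - \left(x{\left(6,-11 \right)} - h\right)\right) = 1296 \left(\frac{177}{2} - \left(1 - 211\right)\right) = 1296 \left(\frac{177}{2} - -210\right) = 1296 \left(\frac{177}{2} + 210\right) = 1296 \cdot \frac{597}{2} = 386856$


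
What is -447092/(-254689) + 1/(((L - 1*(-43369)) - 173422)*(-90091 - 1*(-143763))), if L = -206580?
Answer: 8077953804323903/4601661350537064 ≈ 1.7554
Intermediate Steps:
-447092/(-254689) + 1/(((L - 1*(-43369)) - 173422)*(-90091 - 1*(-143763))) = -447092/(-254689) + 1/(((-206580 - 1*(-43369)) - 173422)*(-90091 - 1*(-143763))) = -447092*(-1/254689) + 1/(((-206580 + 43369) - 173422)*(-90091 + 143763)) = 447092/254689 + 1/(-163211 - 173422*53672) = 447092/254689 + (1/53672)/(-336633) = 447092/254689 - 1/336633*1/53672 = 447092/254689 - 1/18067766376 = 8077953804323903/4601661350537064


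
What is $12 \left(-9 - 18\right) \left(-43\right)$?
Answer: $13932$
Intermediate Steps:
$12 \left(-9 - 18\right) \left(-43\right) = 12 \left(-27\right) \left(-43\right) = \left(-324\right) \left(-43\right) = 13932$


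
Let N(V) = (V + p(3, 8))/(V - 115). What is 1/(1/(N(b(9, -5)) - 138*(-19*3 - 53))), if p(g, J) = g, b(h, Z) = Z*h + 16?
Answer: 1092973/72 ≈ 15180.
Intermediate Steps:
b(h, Z) = 16 + Z*h
N(V) = (3 + V)/(-115 + V) (N(V) = (V + 3)/(V - 115) = (3 + V)/(-115 + V))
1/(1/(N(b(9, -5)) - 138*(-19*3 - 53))) = 1/(1/((3 + (16 - 5*9))/(-115 + (16 - 5*9)) - 138*(-19*3 - 53))) = 1/(1/((3 + (16 - 45))/(-115 + (16 - 45)) - 138*(-57 - 53))) = 1/(1/((3 - 29)/(-115 - 29) - 138*(-110))) = 1/(1/(-26/(-144) + 15180)) = 1/(1/(-1/144*(-26) + 15180)) = 1/(1/(13/72 + 15180)) = 1/(1/(1092973/72)) = 1/(72/1092973) = 1092973/72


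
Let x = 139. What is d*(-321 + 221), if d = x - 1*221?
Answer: 8200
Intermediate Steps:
d = -82 (d = 139 - 1*221 = 139 - 221 = -82)
d*(-321 + 221) = -82*(-321 + 221) = -82*(-100) = 8200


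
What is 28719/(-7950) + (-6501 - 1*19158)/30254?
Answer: -89404473/20043275 ≈ -4.4606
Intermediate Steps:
28719/(-7950) + (-6501 - 1*19158)/30254 = 28719*(-1/7950) + (-6501 - 19158)*(1/30254) = -9573/2650 - 25659*1/30254 = -9573/2650 - 25659/30254 = -89404473/20043275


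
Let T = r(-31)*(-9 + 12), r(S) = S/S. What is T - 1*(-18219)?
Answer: 18222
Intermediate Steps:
r(S) = 1
T = 3 (T = 1*(-9 + 12) = 1*3 = 3)
T - 1*(-18219) = 3 - 1*(-18219) = 3 + 18219 = 18222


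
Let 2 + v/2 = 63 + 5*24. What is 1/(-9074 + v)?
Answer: -1/8712 ≈ -0.00011478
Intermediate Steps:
v = 362 (v = -4 + 2*(63 + 5*24) = -4 + 2*(63 + 120) = -4 + 2*183 = -4 + 366 = 362)
1/(-9074 + v) = 1/(-9074 + 362) = 1/(-8712) = -1/8712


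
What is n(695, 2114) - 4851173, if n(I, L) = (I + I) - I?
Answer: -4850478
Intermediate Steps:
n(I, L) = I (n(I, L) = 2*I - I = I)
n(695, 2114) - 4851173 = 695 - 4851173 = -4850478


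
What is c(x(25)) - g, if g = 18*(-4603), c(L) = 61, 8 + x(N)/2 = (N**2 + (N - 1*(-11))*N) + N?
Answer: 82915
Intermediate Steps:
x(N) = -16 + 2*N + 2*N**2 + 2*N*(11 + N) (x(N) = -16 + 2*((N**2 + (N - 1*(-11))*N) + N) = -16 + 2*((N**2 + (N + 11)*N) + N) = -16 + 2*((N**2 + (11 + N)*N) + N) = -16 + 2*((N**2 + N*(11 + N)) + N) = -16 + 2*(N + N**2 + N*(11 + N)) = -16 + (2*N + 2*N**2 + 2*N*(11 + N)) = -16 + 2*N + 2*N**2 + 2*N*(11 + N))
g = -82854
c(x(25)) - g = 61 - 1*(-82854) = 61 + 82854 = 82915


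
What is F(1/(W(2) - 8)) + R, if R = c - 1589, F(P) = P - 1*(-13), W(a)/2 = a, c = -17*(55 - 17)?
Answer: -8889/4 ≈ -2222.3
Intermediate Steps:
c = -646 (c = -17*38 = -646)
W(a) = 2*a
F(P) = 13 + P (F(P) = P + 13 = 13 + P)
R = -2235 (R = -646 - 1589 = -2235)
F(1/(W(2) - 8)) + R = (13 + 1/(2*2 - 8)) - 2235 = (13 + 1/(4 - 8)) - 2235 = (13 + 1/(-4)) - 2235 = (13 - ¼) - 2235 = 51/4 - 2235 = -8889/4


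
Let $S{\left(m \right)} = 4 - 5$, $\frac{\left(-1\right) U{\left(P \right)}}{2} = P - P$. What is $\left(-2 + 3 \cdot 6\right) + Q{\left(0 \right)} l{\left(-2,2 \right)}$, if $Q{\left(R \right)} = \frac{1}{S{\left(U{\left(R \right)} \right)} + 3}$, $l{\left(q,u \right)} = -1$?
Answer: $\frac{31}{2} \approx 15.5$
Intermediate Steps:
$U{\left(P \right)} = 0$ ($U{\left(P \right)} = - 2 \left(P - P\right) = \left(-2\right) 0 = 0$)
$S{\left(m \right)} = -1$ ($S{\left(m \right)} = 4 - 5 = -1$)
$Q{\left(R \right)} = \frac{1}{2}$ ($Q{\left(R \right)} = \frac{1}{-1 + 3} = \frac{1}{2}$)
$\left(-2 + 3 \cdot 6\right) + Q{\left(0 \right)} l{\left(-2,2 \right)} = \left(-2 + 3 \cdot 6\right) + \frac{1}{2} \left(-1\right) = \left(-2 + 18\right) - \frac{1}{2} = 16 - \frac{1}{2} = \frac{31}{2}$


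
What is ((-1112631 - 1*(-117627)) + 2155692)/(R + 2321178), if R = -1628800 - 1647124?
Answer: -580344/477373 ≈ -1.2157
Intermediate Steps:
R = -3275924
((-1112631 - 1*(-117627)) + 2155692)/(R + 2321178) = ((-1112631 - 1*(-117627)) + 2155692)/(-3275924 + 2321178) = ((-1112631 + 117627) + 2155692)/(-954746) = (-995004 + 2155692)*(-1/954746) = 1160688*(-1/954746) = -580344/477373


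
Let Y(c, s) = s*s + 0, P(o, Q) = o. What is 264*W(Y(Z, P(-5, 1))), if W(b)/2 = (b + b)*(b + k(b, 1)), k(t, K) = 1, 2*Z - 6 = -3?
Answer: 686400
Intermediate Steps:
Z = 3/2 (Z = 3 + (1/2)*(-3) = 3 - 3/2 = 3/2 ≈ 1.5000)
Y(c, s) = s**2 (Y(c, s) = s**2 + 0 = s**2)
W(b) = 4*b*(1 + b) (W(b) = 2*((b + b)*(b + 1)) = 2*((2*b)*(1 + b)) = 2*(2*b*(1 + b)) = 4*b*(1 + b))
264*W(Y(Z, P(-5, 1))) = 264*(4*(-5)**2*(1 + (-5)**2)) = 264*(4*25*(1 + 25)) = 264*(4*25*26) = 264*2600 = 686400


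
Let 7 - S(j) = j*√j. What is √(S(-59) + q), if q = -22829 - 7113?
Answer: √(-29935 + 59*I*√59) ≈ 1.31 + 173.02*I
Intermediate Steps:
q = -29942
S(j) = 7 - j^(3/2) (S(j) = 7 - j*√j = 7 - j^(3/2))
√(S(-59) + q) = √((7 - (-59)^(3/2)) - 29942) = √((7 - (-59)*I*√59) - 29942) = √((7 + 59*I*√59) - 29942) = √(-29935 + 59*I*√59)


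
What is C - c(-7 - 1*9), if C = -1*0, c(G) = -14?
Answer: 14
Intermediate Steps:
C = 0
C - c(-7 - 1*9) = 0 - 1*(-14) = 0 + 14 = 14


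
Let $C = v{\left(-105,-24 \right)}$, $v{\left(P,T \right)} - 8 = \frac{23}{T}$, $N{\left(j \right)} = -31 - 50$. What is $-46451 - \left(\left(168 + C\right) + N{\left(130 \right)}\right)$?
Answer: $- \frac{1117081}{24} \approx -46545.0$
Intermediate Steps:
$N{\left(j \right)} = -81$
$v{\left(P,T \right)} = 8 + \frac{23}{T}$
$C = \frac{169}{24}$ ($C = 8 + \frac{23}{-24} = 8 + 23 \left(- \frac{1}{24}\right) = 8 - \frac{23}{24} = \frac{169}{24} \approx 7.0417$)
$-46451 - \left(\left(168 + C\right) + N{\left(130 \right)}\right) = -46451 - \left(\left(168 + \frac{169}{24}\right) - 81\right) = -46451 - \left(\frac{4201}{24} - 81\right) = -46451 - \frac{2257}{24} = - \frac{1117081}{24}$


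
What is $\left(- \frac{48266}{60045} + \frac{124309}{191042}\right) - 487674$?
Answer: $- \frac{5594167214913127}{11471116890} \approx -4.8767 \cdot 10^{5}$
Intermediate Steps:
$\left(- \frac{48266}{60045} + \frac{124309}{191042}\right) - 487674 = - \frac{1756699267}{11471116890} - 487674 = - \frac{5594167214913127}{11471116890}$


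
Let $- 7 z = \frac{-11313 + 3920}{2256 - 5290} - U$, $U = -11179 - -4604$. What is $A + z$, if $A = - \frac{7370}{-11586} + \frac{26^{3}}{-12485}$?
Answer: $- \frac{206358707876107}{219435885570} \approx -940.41$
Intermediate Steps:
$U = -6575$ ($U = -11179 + 4604 = -6575$)
$z = - \frac{2850849}{3034}$ ($z = - \frac{\frac{-11313 + 3920}{2256 - 5290} - -6575}{7} = - \frac{- \frac{7393}{-3034} + 6575}{7} = - \frac{\left(-7393\right) \left(- \frac{1}{3034}\right) + 6575}{7} = - \frac{\frac{7393}{3034} + 6575}{7} = \left(- \frac{1}{7}\right) \frac{19955943}{3034} = - \frac{2850849}{3034} \approx -939.63$)
$A = - \frac{55810543}{72325605}$ ($A = \left(-7370\right) \left(- \frac{1}{11586}\right) + 17576 \left(- \frac{1}{12485}\right) = \frac{3685}{5793} - \frac{17576}{12485} = - \frac{55810543}{72325605} \approx -0.77166$)
$A + z = - \frac{55810543}{72325605} - \frac{2850849}{3034} = - \frac{206358707876107}{219435885570}$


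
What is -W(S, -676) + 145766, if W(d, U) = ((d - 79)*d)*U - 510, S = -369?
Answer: 111897188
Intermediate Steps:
W(d, U) = -510 + U*d*(-79 + d) (W(d, U) = ((-79 + d)*d)*U - 510 = (d*(-79 + d))*U - 510 = U*d*(-79 + d) - 510 = -510 + U*d*(-79 + d))
-W(S, -676) + 145766 = -(-510 - 676*(-369)**2 - 79*(-676)*(-369)) + 145766 = -(-510 - 676*136161 - 19706076) + 145766 = -(-510 - 92044836 - 19706076) + 145766 = -1*(-111751422) + 145766 = 111751422 + 145766 = 111897188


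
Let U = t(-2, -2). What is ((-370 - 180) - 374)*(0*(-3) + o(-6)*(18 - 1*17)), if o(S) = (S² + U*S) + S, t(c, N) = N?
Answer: -38808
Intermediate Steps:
U = -2
o(S) = S² - S (o(S) = (S² - 2*S) + S = S² - S)
((-370 - 180) - 374)*(0*(-3) + o(-6)*(18 - 1*17)) = ((-370 - 180) - 374)*(0*(-3) + (-6*(-1 - 6))*(18 - 1*17)) = (-550 - 374)*(0 + (-6*(-7))*(18 - 17)) = -924*(0 + 42*1) = -924*(0 + 42) = -924*42 = -38808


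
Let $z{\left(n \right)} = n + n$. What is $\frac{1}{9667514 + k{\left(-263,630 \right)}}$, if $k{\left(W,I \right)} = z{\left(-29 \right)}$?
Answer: $\frac{1}{9667456} \approx 1.0344 \cdot 10^{-7}$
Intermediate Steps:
$z{\left(n \right)} = 2 n$
$k{\left(W,I \right)} = -58$ ($k{\left(W,I \right)} = 2 \left(-29\right) = -58$)
$\frac{1}{9667514 + k{\left(-263,630 \right)}} = \frac{1}{9667514 - 58} = \frac{1}{9667456}$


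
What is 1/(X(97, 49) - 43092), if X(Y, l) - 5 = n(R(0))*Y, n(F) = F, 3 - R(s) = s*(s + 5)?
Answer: -1/42796 ≈ -2.3367e-5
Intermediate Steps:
R(s) = 3 - s*(5 + s) (R(s) = 3 - s*(s + 5) = 3 - s*(5 + s))
X(Y, l) = 5 + 3*Y (X(Y, l) = 5 + (3 - 1*0² - 5*0)*Y = 5 + (3 - 1*0 + 0)*Y = 5 + (3 + 0 + 0)*Y = 5 + 3*Y)
1/(X(97, 49) - 43092) = 1/((5 + 3*97) - 43092) = 1/((5 + 291) - 43092) = 1/(296 - 43092) = 1/(-42796) = -1/42796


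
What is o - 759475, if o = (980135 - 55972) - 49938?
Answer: 114750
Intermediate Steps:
o = 874225 (o = 924163 - 49938 = 874225)
o - 759475 = 874225 - 759475 = 114750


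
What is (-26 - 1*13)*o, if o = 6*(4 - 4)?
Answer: 0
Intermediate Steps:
o = 0 (o = 6*0 = 0)
(-26 - 1*13)*o = (-26 - 1*13)*0 = (-26 - 13)*0 = -39*0 = 0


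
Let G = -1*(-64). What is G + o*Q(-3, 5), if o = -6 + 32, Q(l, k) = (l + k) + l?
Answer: 38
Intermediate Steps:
Q(l, k) = k + 2*l (Q(l, k) = (k + l) + l = k + 2*l)
o = 26
G = 64
G + o*Q(-3, 5) = 64 + 26*(5 + 2*(-3)) = 64 + 26*(5 - 6) = 64 + 26*(-1) = 64 - 26 = 38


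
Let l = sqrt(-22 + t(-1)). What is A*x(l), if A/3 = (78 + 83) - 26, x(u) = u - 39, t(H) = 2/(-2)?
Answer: -15795 + 405*I*sqrt(23) ≈ -15795.0 + 1942.3*I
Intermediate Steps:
t(H) = -1 (t(H) = 2*(-1/2) = -1)
l = I*sqrt(23) (l = sqrt(-22 - 1) = sqrt(-23) = I*sqrt(23) ≈ 4.7958*I)
x(u) = -39 + u
A = 405 (A = 3*((78 + 83) - 26) = 3*(161 - 26) = 3*135 = 405)
A*x(l) = 405*(-39 + I*sqrt(23)) = -15795 + 405*I*sqrt(23)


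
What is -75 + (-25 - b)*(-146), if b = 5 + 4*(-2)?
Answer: 3137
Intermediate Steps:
b = -3 (b = 5 - 8 = -3)
-75 + (-25 - b)*(-146) = -75 + (-25 - 1*(-3))*(-146) = -75 + (-25 + 3)*(-146) = -75 - 22*(-146) = -75 + 3212 = 3137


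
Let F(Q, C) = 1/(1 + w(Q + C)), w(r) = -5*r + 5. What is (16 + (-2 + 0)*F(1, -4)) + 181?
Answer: 4135/21 ≈ 196.90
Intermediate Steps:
w(r) = 5 - 5*r
F(Q, C) = 1/(6 - 5*C - 5*Q) (F(Q, C) = 1/(1 + (5 - 5*(Q + C))) = 1/(1 + (5 - 5*(C + Q))) = 1/(1 + (5 + (-5*C - 5*Q))) = 1/(1 + (5 - 5*C - 5*Q)) = 1/(6 - 5*C - 5*Q))
(16 + (-2 + 0)*F(1, -4)) + 181 = (16 + (-2 + 0)*(-1/(-6 + 5*(-4) + 5*1))) + 181 = (16 - (-2)/(-6 - 20 + 5)) + 181 = (16 - (-2)/(-21)) + 181 = (16 - (-2)*(-1)/21) + 181 = (16 - 2*1/21) + 181 = (16 - 2/21) + 181 = 334/21 + 181 = 4135/21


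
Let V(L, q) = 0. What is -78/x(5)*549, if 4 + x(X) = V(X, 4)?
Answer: 21411/2 ≈ 10706.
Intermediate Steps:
x(X) = -4 (x(X) = -4 + 0 = -4)
-78/x(5)*549 = -78/(-4)*549 = -78*(-¼)*549 = (39/2)*549 = 21411/2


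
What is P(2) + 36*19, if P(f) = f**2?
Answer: 688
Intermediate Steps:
P(2) + 36*19 = 2**2 + 36*19 = 4 + 684 = 688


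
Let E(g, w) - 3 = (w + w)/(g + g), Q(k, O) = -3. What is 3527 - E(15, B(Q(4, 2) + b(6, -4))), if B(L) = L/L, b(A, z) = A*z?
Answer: 52859/15 ≈ 3523.9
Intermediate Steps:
B(L) = 1
E(g, w) = 3 + w/g (E(g, w) = 3 + (w + w)/(g + g) = 3 + (2*w)/((2*g)) = 3 + (2*w)*(1/(2*g)) = 3 + w/g)
3527 - E(15, B(Q(4, 2) + b(6, -4))) = 3527 - (3 + 1/15) = 3527 - 1*46/15 = 3527 - 46/15 = 52859/15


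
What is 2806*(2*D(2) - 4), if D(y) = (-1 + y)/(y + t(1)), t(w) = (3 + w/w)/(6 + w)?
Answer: -81374/9 ≈ -9041.6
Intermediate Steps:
t(w) = 4/(6 + w) (t(w) = (3 + 1)/(6 + w) = 4/(6 + w))
D(y) = (-1 + y)/(4/7 + y) (D(y) = (-1 + y)/(y + 4/(6 + 1)) = (-1 + y)/(y + 4/7) = (-1 + y)/(4/7 + y))
2806*(2*D(2) - 4) = 2806*(2*(7*(-1 + 2)/(4 + 7*2)) - 4) = 2806*(2*(7*1/(4 + 14)) - 4) = 2806*(2*(7*1/18) - 4) = 2806*(2*(7*(1/18)*1) - 4) = 2806*(2*(7/18) - 4) = 2806*(7/9 - 4) = 2806*(-29/9) = -81374/9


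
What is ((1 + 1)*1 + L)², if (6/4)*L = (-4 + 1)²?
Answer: 64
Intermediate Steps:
L = 6 (L = 2*(-4 + 1)²/3 = (⅔)*(-3)² = (⅔)*9 = 6)
((1 + 1)*1 + L)² = ((1 + 1)*1 + 6)² = (2*1 + 6)² = (2 + 6)² = 8² = 64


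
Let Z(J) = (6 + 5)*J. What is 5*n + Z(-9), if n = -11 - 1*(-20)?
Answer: -54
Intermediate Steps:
Z(J) = 11*J
n = 9 (n = -11 + 20 = 9)
5*n + Z(-9) = 5*9 + 11*(-9) = 45 - 99 = -54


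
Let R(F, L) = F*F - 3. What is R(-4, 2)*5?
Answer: 65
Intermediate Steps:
R(F, L) = -3 + F**2 (R(F, L) = F**2 - 3 = -3 + F**2)
R(-4, 2)*5 = (-3 + (-4)**2)*5 = (-3 + 16)*5 = 13*5 = 65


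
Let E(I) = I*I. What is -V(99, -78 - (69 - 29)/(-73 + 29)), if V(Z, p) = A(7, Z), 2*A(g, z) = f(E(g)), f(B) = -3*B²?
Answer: 7203/2 ≈ 3601.5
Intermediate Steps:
E(I) = I²
A(g, z) = -3*g⁴/2 (A(g, z) = (-3*g⁴)/2 = -3*g⁴/2)
V(Z, p) = -7203/2 (V(Z, p) = -3/2*7⁴ = -3/2*2401 = -7203/2)
-V(99, -78 - (69 - 29)/(-73 + 29)) = -1*(-7203/2) = 7203/2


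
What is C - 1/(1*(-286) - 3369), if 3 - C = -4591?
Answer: 16791071/3655 ≈ 4594.0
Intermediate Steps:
C = 4594 (C = 3 - 1*(-4591) = 3 + 4591 = 4594)
C - 1/(1*(-286) - 3369) = 4594 - 1/(1*(-286) - 3369) = 4594 - 1/(-286 - 3369) = 4594 - 1/(-3655) = 4594 - 1*(-1/3655) = 4594 + 1/3655 = 16791071/3655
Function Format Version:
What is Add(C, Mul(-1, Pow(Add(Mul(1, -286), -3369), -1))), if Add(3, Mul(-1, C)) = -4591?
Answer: Rational(16791071, 3655) ≈ 4594.0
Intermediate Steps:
C = 4594 (C = Add(3, Mul(-1, -4591)) = Add(3, 4591) = 4594)
Add(C, Mul(-1, Pow(Add(Mul(1, -286), -3369), -1))) = Add(4594, Mul(-1, Pow(Add(Mul(1, -286), -3369), -1))) = Add(4594, Mul(-1, Pow(Add(-286, -3369), -1))) = Add(4594, Mul(-1, Pow(-3655, -1))) = Add(4594, Mul(-1, Rational(-1, 3655))) = Add(4594, Rational(1, 3655)) = Rational(16791071, 3655)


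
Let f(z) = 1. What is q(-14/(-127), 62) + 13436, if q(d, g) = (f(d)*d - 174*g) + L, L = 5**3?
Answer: 352185/127 ≈ 2773.1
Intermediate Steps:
L = 125
q(d, g) = 125 + d - 174*g (q(d, g) = (1*d - 174*g) + 125 = (d - 174*g) + 125 = 125 + d - 174*g)
q(-14/(-127), 62) + 13436 = (125 - 14/(-127) - 174*62) + 13436 = (125 - 14*(-1/127) - 10788) + 13436 = (125 + 14/127 - 10788) + 13436 = -1354187/127 + 13436 = 352185/127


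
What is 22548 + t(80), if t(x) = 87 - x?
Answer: 22555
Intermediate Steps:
22548 + t(80) = 22548 + (87 - 1*80) = 22548 + (87 - 80) = 22548 + 7 = 22555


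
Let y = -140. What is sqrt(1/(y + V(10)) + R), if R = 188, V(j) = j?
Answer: sqrt(3177070)/130 ≈ 13.711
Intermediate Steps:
sqrt(1/(y + V(10)) + R) = sqrt(1/(-140 + 10) + 188) = sqrt(1/(-130) + 188) = sqrt(-1/130 + 188) = sqrt(24439/130) = sqrt(3177070)/130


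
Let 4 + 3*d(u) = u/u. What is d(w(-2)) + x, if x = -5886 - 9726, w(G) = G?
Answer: -15613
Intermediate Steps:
d(u) = -1 (d(u) = -4/3 + (u/u)/3 = -4/3 + (1/3)*1 = -4/3 + 1/3 = -1)
x = -15612
d(w(-2)) + x = -1 - 15612 = -15613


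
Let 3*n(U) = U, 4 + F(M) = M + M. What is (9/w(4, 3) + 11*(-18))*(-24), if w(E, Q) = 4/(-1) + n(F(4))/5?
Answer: 33669/7 ≈ 4809.9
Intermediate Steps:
F(M) = -4 + 2*M (F(M) = -4 + (M + M) = -4 + 2*M)
n(U) = U/3
w(E, Q) = -56/15 (w(E, Q) = 4/(-1) + ((-4 + 2*4)/3)/5 = 4*(-1) + ((-4 + 8)/3)*(⅕) = -4 + ((⅓)*4)*(⅕) = -4 + (4/3)*(⅕) = -4 + 4/15 = -56/15)
(9/w(4, 3) + 11*(-18))*(-24) = (9/(-56/15) + 11*(-18))*(-24) = (9*(-15/56) - 198)*(-24) = (-135/56 - 198)*(-24) = -11223/56*(-24) = 33669/7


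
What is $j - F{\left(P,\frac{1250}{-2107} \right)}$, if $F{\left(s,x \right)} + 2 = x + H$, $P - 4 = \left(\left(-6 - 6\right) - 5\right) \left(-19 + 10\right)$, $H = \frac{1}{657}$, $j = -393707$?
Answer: $- \frac{545004618652}{1384299} \approx -3.937 \cdot 10^{5}$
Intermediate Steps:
$H = \frac{1}{657} \approx 0.0015221$
$P = 157$ ($P = 4 + \left(\left(-6 - 6\right) - 5\right) \left(-19 + 10\right) = 4 + \left(-12 - 5\right) \left(-9\right) = 4 - -153 = 4 + 153 = 157$)
$F{\left(s,x \right)} = - \frac{1313}{657} + x$ ($F{\left(s,x \right)} = -2 + \left(x + \frac{1}{657}\right) = -2 + \left(\frac{1}{657} + x\right) = - \frac{1313}{657} + x$)
$j - F{\left(P,\frac{1250}{-2107} \right)} = -393707 - \left(- \frac{1313}{657} + \frac{1250}{-2107}\right) = -393707 - \left(- \frac{1313}{657} + 1250 \left(- \frac{1}{2107}\right)\right) = -393707 - \left(- \frac{1313}{657} - \frac{1250}{2107}\right) = -393707 - - \frac{3587741}{1384299} = -393707 + \frac{3587741}{1384299} = - \frac{545004618652}{1384299}$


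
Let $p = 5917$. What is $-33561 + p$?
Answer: $-27644$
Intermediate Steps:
$-33561 + p = -33561 + 5917 = -27644$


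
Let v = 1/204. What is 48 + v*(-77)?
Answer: 9715/204 ≈ 47.623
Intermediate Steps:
v = 1/204 ≈ 0.0049020
48 + v*(-77) = 48 + (1/204)*(-77) = 48 - 77/204 = 9715/204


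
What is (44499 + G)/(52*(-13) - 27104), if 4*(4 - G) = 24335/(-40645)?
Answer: -96470961/60219632 ≈ -1.6020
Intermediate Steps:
G = 134931/32516 (G = 4 - 24335/(4*(-40645)) = 4 - 24335*(-1)/(4*40645) = 4 - ¼*(-4867/8129) = 4 + 4867/32516 = 134931/32516 ≈ 4.1497)
(44499 + G)/(52*(-13) - 27104) = (44499 + 134931/32516)/(52*(-13) - 27104) = 1447064415/(32516*(-676 - 27104)) = (1447064415/32516)/(-27780) = (1447064415/32516)*(-1/27780) = -96470961/60219632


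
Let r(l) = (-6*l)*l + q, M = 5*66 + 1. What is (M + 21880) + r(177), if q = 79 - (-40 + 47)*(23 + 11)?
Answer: -165922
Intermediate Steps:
M = 331 (M = 330 + 1 = 331)
q = -159 (q = 79 - 7*34 = 79 - 1*238 = 79 - 238 = -159)
r(l) = -159 - 6*l**2 (r(l) = (-6*l)*l - 159 = -6*l**2 - 159 = -159 - 6*l**2)
(M + 21880) + r(177) = (331 + 21880) + (-159 - 6*177**2) = 22211 + (-159 - 6*31329) = 22211 + (-159 - 187974) = 22211 - 188133 = -165922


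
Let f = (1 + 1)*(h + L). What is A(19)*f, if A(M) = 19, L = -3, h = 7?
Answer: 152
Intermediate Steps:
f = 8 (f = (1 + 1)*(7 - 3) = 2*4 = 8)
A(19)*f = 19*8 = 152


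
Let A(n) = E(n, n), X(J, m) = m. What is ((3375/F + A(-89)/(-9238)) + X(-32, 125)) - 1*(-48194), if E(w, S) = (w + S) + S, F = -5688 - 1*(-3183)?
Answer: 74541910013/1542746 ≈ 48318.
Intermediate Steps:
F = -2505 (F = -5688 + 3183 = -2505)
E(w, S) = w + 2*S (E(w, S) = (S + w) + S = w + 2*S)
A(n) = 3*n (A(n) = n + 2*n = 3*n)
((3375/F + A(-89)/(-9238)) + X(-32, 125)) - 1*(-48194) = ((3375/(-2505) + (3*(-89))/(-9238)) + 125) - 1*(-48194) = ((3375*(-1/2505) - 267*(-1/9238)) + 125) + 48194 = ((-225/167 + 267/9238) + 125) + 48194 = (-2033961/1542746 + 125) + 48194 = 190809289/1542746 + 48194 = 74541910013/1542746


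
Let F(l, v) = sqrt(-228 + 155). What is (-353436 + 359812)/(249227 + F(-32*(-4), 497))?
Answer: 794535676/31057048801 - 3188*I*sqrt(73)/31057048801 ≈ 0.025583 - 8.7704e-7*I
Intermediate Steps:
F(l, v) = I*sqrt(73) (F(l, v) = sqrt(-73) = I*sqrt(73))
(-353436 + 359812)/(249227 + F(-32*(-4), 497)) = (-353436 + 359812)/(249227 + I*sqrt(73)) = 6376/(249227 + I*sqrt(73))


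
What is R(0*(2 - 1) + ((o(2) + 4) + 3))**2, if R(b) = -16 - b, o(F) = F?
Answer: 625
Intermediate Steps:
R(0*(2 - 1) + ((o(2) + 4) + 3))**2 = (-16 - (0*(2 - 1) + ((2 + 4) + 3)))**2 = (-16 - (0*1 + (6 + 3)))**2 = (-16 - (0 + 9))**2 = (-16 - 1*9)**2 = (-16 - 9)**2 = (-25)**2 = 625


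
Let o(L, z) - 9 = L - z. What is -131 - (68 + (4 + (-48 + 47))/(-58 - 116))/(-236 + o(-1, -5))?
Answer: -1690411/12934 ≈ -130.70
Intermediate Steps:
o(L, z) = 9 + L - z (o(L, z) = 9 + (L - z) = 9 + L - z)
-131 - (68 + (4 + (-48 + 47))/(-58 - 116))/(-236 + o(-1, -5)) = -131 - (68 + (4 + (-48 + 47))/(-58 - 116))/(-236 + (9 - 1 - 1*(-5))) = -131 - (68 + (4 - 1)/(-174))/(-236 + (9 - 1 + 5)) = -131 - (68 + 3*(-1/174))/(-236 + 13) = -131 - (68 - 1/58)/(-223) = -131 - 3943*(-1)/(58*223) = -131 - 1*(-3943/12934) = -131 + 3943/12934 = -1690411/12934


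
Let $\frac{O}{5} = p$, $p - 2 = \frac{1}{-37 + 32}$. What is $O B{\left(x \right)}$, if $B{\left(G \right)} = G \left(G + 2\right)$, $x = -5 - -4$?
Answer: $-9$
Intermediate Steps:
$x = -1$ ($x = -5 + 4 = -1$)
$B{\left(G \right)} = G \left(2 + G\right)$
$p = \frac{9}{5}$ ($p = 2 + \frac{1}{-37 + 32} = 2 + \frac{1}{-5} = 2 - \frac{1}{5} = \frac{9}{5} \approx 1.8$)
$O = 9$ ($O = 5 \cdot \frac{9}{5} = 9$)
$O B{\left(x \right)} = 9 \left(- (2 - 1)\right) = 9 \left(\left(-1\right) 1\right) = 9 \left(-1\right) = -9$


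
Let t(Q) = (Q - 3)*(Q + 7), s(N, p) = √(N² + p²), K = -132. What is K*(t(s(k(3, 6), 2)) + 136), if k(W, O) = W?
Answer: -16896 - 528*√13 ≈ -18800.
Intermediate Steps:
t(Q) = (-3 + Q)*(7 + Q)
K*(t(s(k(3, 6), 2)) + 136) = -132*((-21 + (√(3² + 2²))² + 4*√(3² + 2²)) + 136) = -132*((-21 + (√(9 + 4))² + 4*√(9 + 4)) + 136) = -132*((-21 + (√13)² + 4*√13) + 136) = -132*((-21 + 13 + 4*√13) + 136) = -132*((-8 + 4*√13) + 136) = -132*(128 + 4*√13) = -16896 - 528*√13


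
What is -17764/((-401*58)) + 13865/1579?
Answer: 175260763/18362191 ≈ 9.5446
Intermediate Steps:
-17764/((-401*58)) + 13865/1579 = -17764/(-23258) + 13865*(1/1579) = -17764*(-1/23258) + 13865/1579 = 8882/11629 + 13865/1579 = 175260763/18362191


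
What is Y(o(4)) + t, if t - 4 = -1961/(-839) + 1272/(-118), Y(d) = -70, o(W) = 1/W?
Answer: -3684971/49501 ≈ -74.442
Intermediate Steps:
t = -219901/49501 (t = 4 + (-1961/(-839) + 1272/(-118)) = 4 + (-1961*(-1/839) + 1272*(-1/118)) = 4 + (1961/839 - 636/59) = 4 - 417905/49501 = -219901/49501 ≈ -4.4424)
Y(o(4)) + t = -70 - 219901/49501 = -3684971/49501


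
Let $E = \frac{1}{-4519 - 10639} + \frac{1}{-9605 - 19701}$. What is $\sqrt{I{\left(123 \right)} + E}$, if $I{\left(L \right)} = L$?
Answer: $\frac{\sqrt{1516986344386693895}}{111055087} \approx 11.091$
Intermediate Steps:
$E = - \frac{11116}{111055087}$ ($E = \frac{1}{-15158} + \frac{1}{-29306} = - \frac{1}{15158} - \frac{1}{29306} = - \frac{11116}{111055087} \approx -0.00010009$)
$\sqrt{I{\left(123 \right)} + E} = \sqrt{123 - \frac{11116}{111055087}} = \sqrt{\frac{13659764585}{111055087}} = \frac{\sqrt{1516986344386693895}}{111055087}$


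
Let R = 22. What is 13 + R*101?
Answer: 2235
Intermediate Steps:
13 + R*101 = 13 + 22*101 = 13 + 2222 = 2235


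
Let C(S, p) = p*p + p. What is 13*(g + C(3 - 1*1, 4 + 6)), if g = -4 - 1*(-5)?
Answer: 1443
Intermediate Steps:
C(S, p) = p + p² (C(S, p) = p² + p = p + p²)
g = 1 (g = -4 + 5 = 1)
13*(g + C(3 - 1*1, 4 + 6)) = 13*(1 + (4 + 6)*(1 + (4 + 6))) = 13*(1 + 10*(1 + 10)) = 13*(1 + 10*11) = 13*(1 + 110) = 13*111 = 1443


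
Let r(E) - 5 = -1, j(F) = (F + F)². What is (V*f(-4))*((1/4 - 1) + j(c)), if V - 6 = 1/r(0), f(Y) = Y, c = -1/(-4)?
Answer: 25/2 ≈ 12.500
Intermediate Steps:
c = ¼ (c = -1*(-¼) = ¼ ≈ 0.25000)
j(F) = 4*F² (j(F) = (2*F)² = 4*F²)
r(E) = 4 (r(E) = 5 - 1 = 4)
V = 25/4 (V = 6 + 1/4 = 6 + ¼ = 25/4 ≈ 6.2500)
(V*f(-4))*((1/4 - 1) + j(c)) = ((25/4)*(-4))*((1/4 - 1) + 4*(¼)²) = -25*((¼ - 1) + 4*(1/16)) = -25*(-¾ + ¼) = -25*(-½) = 25/2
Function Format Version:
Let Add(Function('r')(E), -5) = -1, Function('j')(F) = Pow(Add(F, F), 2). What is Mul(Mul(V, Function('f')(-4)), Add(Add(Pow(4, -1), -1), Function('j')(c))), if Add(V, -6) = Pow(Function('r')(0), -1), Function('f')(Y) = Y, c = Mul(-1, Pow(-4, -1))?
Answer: Rational(25, 2) ≈ 12.500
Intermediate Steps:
c = Rational(1, 4) (c = Mul(-1, Rational(-1, 4)) = Rational(1, 4) ≈ 0.25000)
Function('j')(F) = Mul(4, Pow(F, 2)) (Function('j')(F) = Pow(Mul(2, F), 2) = Mul(4, Pow(F, 2)))
Function('r')(E) = 4 (Function('r')(E) = Add(5, -1) = 4)
V = Rational(25, 4) (V = Add(6, Pow(4, -1)) = Add(6, Rational(1, 4)) = Rational(25, 4) ≈ 6.2500)
Mul(Mul(V, Function('f')(-4)), Add(Add(Pow(4, -1), -1), Function('j')(c))) = Mul(Mul(Rational(25, 4), -4), Add(Add(Pow(4, -1), -1), Mul(4, Pow(Rational(1, 4), 2)))) = Mul(-25, Add(Add(Rational(1, 4), -1), Mul(4, Rational(1, 16)))) = Mul(-25, Add(Rational(-3, 4), Rational(1, 4))) = Mul(-25, Rational(-1, 2)) = Rational(25, 2)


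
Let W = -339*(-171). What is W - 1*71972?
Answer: -14003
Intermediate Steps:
W = 57969
W - 1*71972 = 57969 - 1*71972 = 57969 - 71972 = -14003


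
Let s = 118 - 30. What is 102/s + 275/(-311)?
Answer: 3761/13684 ≈ 0.27485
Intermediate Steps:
s = 88
102/s + 275/(-311) = 102/88 + 275/(-311) = 102*(1/88) + 275*(-1/311) = 51/44 - 275/311 = 3761/13684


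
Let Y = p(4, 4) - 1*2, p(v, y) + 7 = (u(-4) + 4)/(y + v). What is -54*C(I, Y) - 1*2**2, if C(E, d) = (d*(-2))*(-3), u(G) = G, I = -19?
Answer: 2912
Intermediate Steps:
p(v, y) = -7 (p(v, y) = -7 + (-4 + 4)/(y + v) = -7 + 0/(v + y) = -7 + 0 = -7)
Y = -9 (Y = -7 - 1*2 = -7 - 2 = -9)
C(E, d) = 6*d (C(E, d) = -2*d*(-3) = 6*d)
-54*C(I, Y) - 1*2**2 = -324*(-9) - 1*2**2 = -54*(-54) - 1*4 = 2916 - 4 = 2912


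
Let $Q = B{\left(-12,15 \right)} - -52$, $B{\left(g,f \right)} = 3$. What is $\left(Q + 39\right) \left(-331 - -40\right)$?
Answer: $-27354$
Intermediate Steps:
$Q = 55$ ($Q = 3 - -52 = 3 + 52 = 55$)
$\left(Q + 39\right) \left(-331 - -40\right) = \left(55 + 39\right) \left(-331 - -40\right) = 94 \left(-331 + \left(-43 + 83\right)\right) = 94 \left(-331 + 40\right) = 94 \left(-291\right) = -27354$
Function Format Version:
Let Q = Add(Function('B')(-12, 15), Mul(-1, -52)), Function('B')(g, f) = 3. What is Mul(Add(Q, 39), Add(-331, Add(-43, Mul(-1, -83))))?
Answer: -27354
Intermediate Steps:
Q = 55 (Q = Add(3, Mul(-1, -52)) = Add(3, 52) = 55)
Mul(Add(Q, 39), Add(-331, Add(-43, Mul(-1, -83)))) = Mul(Add(55, 39), Add(-331, Add(-43, Mul(-1, -83)))) = Mul(94, Add(-331, Add(-43, 83))) = Mul(94, Add(-331, 40)) = Mul(94, -291) = -27354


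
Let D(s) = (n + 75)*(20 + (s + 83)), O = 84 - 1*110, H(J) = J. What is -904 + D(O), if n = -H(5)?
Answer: 4486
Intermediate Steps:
O = -26 (O = 84 - 110 = -26)
n = -5 (n = -1*5 = -5)
D(s) = 7210 + 70*s (D(s) = (-5 + 75)*(20 + (s + 83)) = 70*(20 + (83 + s)) = 70*(103 + s) = 7210 + 70*s)
-904 + D(O) = -904 + (7210 + 70*(-26)) = -904 + (7210 - 1820) = -904 + 5390 = 4486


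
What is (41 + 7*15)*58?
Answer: 8468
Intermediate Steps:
(41 + 7*15)*58 = (41 + 105)*58 = 146*58 = 8468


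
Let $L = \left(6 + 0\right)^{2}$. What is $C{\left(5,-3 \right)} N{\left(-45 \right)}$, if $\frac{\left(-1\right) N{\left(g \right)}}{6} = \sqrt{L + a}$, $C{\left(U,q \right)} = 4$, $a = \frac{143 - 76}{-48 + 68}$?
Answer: $- \frac{12 \sqrt{3935}}{5} \approx -150.55$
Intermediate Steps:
$a = \frac{67}{20} \approx 3.35$
$L = 36$ ($L = 6^{2} = 36$)
$N{\left(g \right)} = - \frac{3 \sqrt{3935}}{5}$ ($N{\left(g \right)} = - 6 \sqrt{36 + \frac{67}{20}} = - 6 \sqrt{\frac{787}{20}} = - 6 \frac{\sqrt{3935}}{10} = - \frac{3 \sqrt{3935}}{5}$)
$C{\left(5,-3 \right)} N{\left(-45 \right)} = 4 \left(- \frac{3 \sqrt{3935}}{5}\right) = - \frac{12 \sqrt{3935}}{5}$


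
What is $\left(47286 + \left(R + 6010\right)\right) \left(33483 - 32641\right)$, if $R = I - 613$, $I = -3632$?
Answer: $41300942$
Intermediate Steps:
$R = -4245$ ($R = -3632 - 613 = -4245$)
$\left(47286 + \left(R + 6010\right)\right) \left(33483 - 32641\right) = \left(47286 + \left(-4245 + 6010\right)\right) \left(33483 - 32641\right) = \left(47286 + 1765\right) 842 = 49051 \cdot 842 = 41300942$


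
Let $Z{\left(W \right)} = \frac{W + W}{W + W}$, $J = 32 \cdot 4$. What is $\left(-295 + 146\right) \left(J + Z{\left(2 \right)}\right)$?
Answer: $-19221$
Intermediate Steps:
$J = 128$
$Z{\left(W \right)} = 1$ ($Z{\left(W \right)} = \frac{2 W}{2 W} = 2 W \frac{1}{2 W} = 1$)
$\left(-295 + 146\right) \left(J + Z{\left(2 \right)}\right) = \left(-295 + 146\right) \left(128 + 1\right) = \left(-149\right) 129 = -19221$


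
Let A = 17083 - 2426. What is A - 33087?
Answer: -18430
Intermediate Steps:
A = 14657
A - 33087 = 14657 - 33087 = -18430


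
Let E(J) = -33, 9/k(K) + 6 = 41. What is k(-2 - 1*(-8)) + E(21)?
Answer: -1146/35 ≈ -32.743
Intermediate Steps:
k(K) = 9/35 (k(K) = 9/(-6 + 41) = 9/35)
k(-2 - 1*(-8)) + E(21) = 9/35 - 33 = -1146/35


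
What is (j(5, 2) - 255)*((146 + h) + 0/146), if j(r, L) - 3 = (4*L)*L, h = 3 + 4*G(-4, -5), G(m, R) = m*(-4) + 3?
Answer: -53100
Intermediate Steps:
G(m, R) = 3 - 4*m (G(m, R) = -4*m + 3 = 3 - 4*m)
h = 79 (h = 3 + 4*(3 - 4*(-4)) = 3 + 4*(3 + 16) = 3 + 4*19 = 3 + 76 = 79)
j(r, L) = 3 + 4*L² (j(r, L) = 3 + (4*L)*L = 3 + 4*L²)
(j(5, 2) - 255)*((146 + h) + 0/146) = ((3 + 4*2²) - 255)*((146 + 79) + 0/146) = ((3 + 4*4) - 255)*(225 + 0*(1/146)) = ((3 + 16) - 255)*(225 + 0) = (19 - 255)*225 = -236*225 = -53100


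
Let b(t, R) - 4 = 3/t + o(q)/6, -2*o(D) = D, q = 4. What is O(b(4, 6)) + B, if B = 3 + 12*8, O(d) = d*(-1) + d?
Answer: 99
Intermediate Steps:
o(D) = -D/2
b(t, R) = 11/3 + 3/t (b(t, R) = 4 + (3/t - 1/2*4/6) = 4 + (3/t - 2*1/6) = 4 + (3/t - 1/3) = 4 + (-1/3 + 3/t) = 11/3 + 3/t)
O(d) = 0 (O(d) = -d + d = 0)
B = 99 (B = 3 + 96 = 99)
O(b(4, 6)) + B = 0 + 99 = 99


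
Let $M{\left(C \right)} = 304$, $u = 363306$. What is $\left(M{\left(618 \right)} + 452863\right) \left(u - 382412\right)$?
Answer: $-8658208702$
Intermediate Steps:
$\left(M{\left(618 \right)} + 452863\right) \left(u - 382412\right) = \left(304 + 452863\right) \left(363306 - 382412\right) = 453167 \left(-19106\right) = -8658208702$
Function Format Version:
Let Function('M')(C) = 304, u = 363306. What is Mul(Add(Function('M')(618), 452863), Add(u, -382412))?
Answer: -8658208702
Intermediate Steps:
Mul(Add(Function('M')(618), 452863), Add(u, -382412)) = Mul(Add(304, 452863), Add(363306, -382412)) = Mul(453167, -19106) = -8658208702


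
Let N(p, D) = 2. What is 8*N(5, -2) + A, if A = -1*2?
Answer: 14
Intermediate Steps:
A = -2
8*N(5, -2) + A = 8*2 - 2 = 16 - 2 = 14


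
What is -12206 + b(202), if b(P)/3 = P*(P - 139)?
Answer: 25972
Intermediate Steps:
b(P) = 3*P*(-139 + P) (b(P) = 3*(P*(P - 139)) = 3*(P*(-139 + P)) = 3*P*(-139 + P))
-12206 + b(202) = -12206 + 3*202*(-139 + 202) = -12206 + 3*202*63 = -12206 + 38178 = 25972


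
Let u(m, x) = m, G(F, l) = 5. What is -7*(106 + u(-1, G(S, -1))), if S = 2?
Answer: -735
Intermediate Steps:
-7*(106 + u(-1, G(S, -1))) = -7*(106 - 1) = -7*105 = -735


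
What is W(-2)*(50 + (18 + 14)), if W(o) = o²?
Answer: 328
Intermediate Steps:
W(-2)*(50 + (18 + 14)) = (-2)²*(50 + (18 + 14)) = 4*(50 + 32) = 4*82 = 328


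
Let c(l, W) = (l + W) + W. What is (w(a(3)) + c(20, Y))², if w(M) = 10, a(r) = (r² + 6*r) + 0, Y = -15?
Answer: 0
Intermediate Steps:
a(r) = r² + 6*r
c(l, W) = l + 2*W (c(l, W) = (W + l) + W = l + 2*W)
(w(a(3)) + c(20, Y))² = (10 + (20 + 2*(-15)))² = (10 + (20 - 30))² = (10 - 10)² = 0² = 0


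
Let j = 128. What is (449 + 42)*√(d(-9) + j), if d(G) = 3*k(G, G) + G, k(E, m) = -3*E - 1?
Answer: 491*√197 ≈ 6891.5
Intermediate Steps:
k(E, m) = -1 - 3*E
d(G) = -3 - 8*G (d(G) = 3*(-1 - 3*G) + G = (-3 - 9*G) + G = -3 - 8*G)
(449 + 42)*√(d(-9) + j) = (449 + 42)*√((-3 - 8*(-9)) + 128) = 491*√((-3 + 72) + 128) = 491*√(69 + 128) = 491*√197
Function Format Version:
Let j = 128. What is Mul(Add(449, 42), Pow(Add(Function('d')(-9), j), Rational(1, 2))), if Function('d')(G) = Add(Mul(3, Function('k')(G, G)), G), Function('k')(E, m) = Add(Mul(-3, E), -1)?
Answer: Mul(491, Pow(197, Rational(1, 2))) ≈ 6891.5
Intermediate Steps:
Function('k')(E, m) = Add(-1, Mul(-3, E))
Function('d')(G) = Add(-3, Mul(-8, G)) (Function('d')(G) = Add(Mul(3, Add(-1, Mul(-3, G))), G) = Add(Add(-3, Mul(-9, G)), G) = Add(-3, Mul(-8, G)))
Mul(Add(449, 42), Pow(Add(Function('d')(-9), j), Rational(1, 2))) = Mul(Add(449, 42), Pow(Add(Add(-3, Mul(-8, -9)), 128), Rational(1, 2))) = Mul(491, Pow(Add(Add(-3, 72), 128), Rational(1, 2))) = Mul(491, Pow(Add(69, 128), Rational(1, 2))) = Mul(491, Pow(197, Rational(1, 2)))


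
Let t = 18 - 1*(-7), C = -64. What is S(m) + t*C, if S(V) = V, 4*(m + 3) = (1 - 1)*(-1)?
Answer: -1603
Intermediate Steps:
m = -3 (m = -3 + ((1 - 1)*(-1))/4 = -3 + (0*(-1))/4 = -3 + (1/4)*0 = -3 + 0 = -3)
t = 25 (t = 18 + 7 = 25)
S(m) + t*C = -3 + 25*(-64) = -3 - 1600 = -1603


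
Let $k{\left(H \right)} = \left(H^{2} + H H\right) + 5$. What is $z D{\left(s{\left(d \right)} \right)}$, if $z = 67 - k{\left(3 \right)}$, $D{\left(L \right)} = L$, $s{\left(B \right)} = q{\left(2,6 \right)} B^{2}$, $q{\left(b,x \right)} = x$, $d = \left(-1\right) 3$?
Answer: $2376$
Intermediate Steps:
$d = -3$
$s{\left(B \right)} = 6 B^{2}$
$k{\left(H \right)} = 5 + 2 H^{2}$ ($k{\left(H \right)} = \left(H^{2} + H^{2}\right) + 5 = 2 H^{2} + 5 = 5 + 2 H^{2}$)
$z = 44$ ($z = 67 - \left(5 + 2 \cdot 3^{2}\right) = 67 - \left(5 + 2 \cdot 9\right) = 67 - \left(5 + 18\right) = 67 - 23 = 44$)
$z D{\left(s{\left(d \right)} \right)} = 44 \cdot 6 \left(-3\right)^{2} = 44 \cdot 6 \cdot 9 = 44 \cdot 54 = 2376$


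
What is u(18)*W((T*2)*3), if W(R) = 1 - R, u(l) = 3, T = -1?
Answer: 21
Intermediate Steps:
u(18)*W((T*2)*3) = 3*(1 - (-1*2)*3) = 3*(1 - (-2)*3) = 3*(1 - 1*(-6)) = 3*(1 + 6) = 3*7 = 21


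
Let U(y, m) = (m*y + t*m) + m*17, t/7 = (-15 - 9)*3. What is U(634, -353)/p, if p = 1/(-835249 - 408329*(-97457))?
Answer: -6288949523047086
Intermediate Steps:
t = -504 (t = 7*((-15 - 9)*3) = 7*(-24*3) = 7*(-72) = -504)
U(y, m) = -487*m + m*y (U(y, m) = (m*y - 504*m) + m*17 = (-504*m + m*y) + 17*m = -487*m + m*y)
p = 1/121195381146 (p = -1/97457/(-1243578) = -1/1243578*(-1/97457) = 1/121195381146 ≈ 8.2511e-12)
U(634, -353)/p = (-353*(-487 + 634))/(1/121195381146) = -353*147*121195381146 = -51891*121195381146 = -6288949523047086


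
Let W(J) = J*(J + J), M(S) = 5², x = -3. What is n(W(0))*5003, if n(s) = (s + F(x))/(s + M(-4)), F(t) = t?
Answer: -15009/25 ≈ -600.36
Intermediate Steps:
M(S) = 25
W(J) = 2*J² (W(J) = J*(2*J) = 2*J²)
n(s) = (-3 + s)/(25 + s) (n(s) = (s - 3)/(s + 25) = (-3 + s)/(25 + s))
n(W(0))*5003 = ((-3 + 2*0²)/(25 + 2*0²))*5003 = ((-3 + 2*0)/(25 + 2*0))*5003 = ((-3 + 0)/(25 + 0))*5003 = (-3/25)*5003 = ((1/25)*(-3))*5003 = -3/25*5003 = -15009/25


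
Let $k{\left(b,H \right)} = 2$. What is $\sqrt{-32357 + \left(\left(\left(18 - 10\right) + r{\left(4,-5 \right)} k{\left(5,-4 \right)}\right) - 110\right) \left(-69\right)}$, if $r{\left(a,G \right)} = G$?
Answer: $i \sqrt{24629} \approx 156.94 i$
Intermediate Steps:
$\sqrt{-32357 + \left(\left(\left(18 - 10\right) + r{\left(4,-5 \right)} k{\left(5,-4 \right)}\right) - 110\right) \left(-69\right)} = \sqrt{-32357 + \left(\left(\left(18 - 10\right) - 10\right) - 110\right) \left(-69\right)} = \sqrt{-32357 + \left(\left(8 - 10\right) - 110\right) \left(-69\right)} = \sqrt{-32357 + \left(-2 - 110\right) \left(-69\right)} = \sqrt{-32357 - -7728} = \sqrt{-32357 + 7728} = \sqrt{-24629} = i \sqrt{24629}$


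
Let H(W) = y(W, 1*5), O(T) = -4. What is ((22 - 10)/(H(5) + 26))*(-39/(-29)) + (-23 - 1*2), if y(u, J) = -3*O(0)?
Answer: -13541/551 ≈ -24.575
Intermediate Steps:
y(u, J) = 12 (y(u, J) = -3*(-4) = 12)
H(W) = 12
((22 - 10)/(H(5) + 26))*(-39/(-29)) + (-23 - 1*2) = ((22 - 10)/(12 + 26))*(-39/(-29)) + (-23 - 1*2) = (12/38)*(-39*(-1/29)) + (-23 - 2) = (12*(1/38))*(39/29) - 25 = (6/19)*(39/29) - 25 = 234/551 - 25 = -13541/551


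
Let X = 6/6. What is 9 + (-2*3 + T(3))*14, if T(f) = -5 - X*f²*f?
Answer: -523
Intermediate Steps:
X = 1 (X = 6*(⅙) = 1)
T(f) = -5 - f³ (T(f) = -5 - 1*f²*f = -5 - f²*f = -5 - f³)
9 + (-2*3 + T(3))*14 = 9 + (-2*3 + (-5 - 1*3³))*14 = 9 + (-6 + (-5 - 1*27))*14 = 9 + (-6 + (-5 - 27))*14 = 9 + (-6 - 32)*14 = 9 - 38*14 = 9 - 532 = -523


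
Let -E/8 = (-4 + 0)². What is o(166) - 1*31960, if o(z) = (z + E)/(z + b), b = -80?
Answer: -1374261/43 ≈ -31960.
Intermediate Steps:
E = -128 (E = -8*(-4 + 0)² = -8*(-4)² = -8*16 = -128)
o(z) = (-128 + z)/(-80 + z) (o(z) = (z - 128)/(z - 80) = (-128 + z)/(-80 + z))
o(166) - 1*31960 = (-128 + 166)/(-80 + 166) - 1*31960 = 38/86 - 31960 = (1/86)*38 - 31960 = 19/43 - 31960 = -1374261/43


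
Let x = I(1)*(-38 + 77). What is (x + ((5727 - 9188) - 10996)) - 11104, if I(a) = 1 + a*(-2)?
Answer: -25600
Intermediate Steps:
I(a) = 1 - 2*a
x = -39 (x = (1 - 2*1)*(-38 + 77) = (1 - 2)*39 = -1*39 = -39)
(x + ((5727 - 9188) - 10996)) - 11104 = (-39 + ((5727 - 9188) - 10996)) - 11104 = (-39 + (-3461 - 10996)) - 11104 = (-39 - 14457) - 11104 = -14496 - 11104 = -25600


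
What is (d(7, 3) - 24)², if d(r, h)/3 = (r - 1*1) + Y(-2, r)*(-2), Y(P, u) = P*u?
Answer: 6084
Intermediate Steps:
d(r, h) = -3 + 15*r (d(r, h) = 3*((r - 1*1) - 2*r*(-2)) = 3*((r - 1) + 4*r) = 3*((-1 + r) + 4*r) = 3*(-1 + 5*r) = -3 + 15*r)
(d(7, 3) - 24)² = ((-3 + 15*7) - 24)² = ((-3 + 105) - 24)² = (102 - 24)² = 78² = 6084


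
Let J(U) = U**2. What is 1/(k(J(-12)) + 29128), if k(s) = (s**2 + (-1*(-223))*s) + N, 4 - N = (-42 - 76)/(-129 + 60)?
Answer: 69/5656502 ≈ 1.2198e-5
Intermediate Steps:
N = 158/69 (N = 4 - (-42 - 76)/(-129 + 60) = 4 - (-118)/(-69) = 4 - (-118)*(-1)/69 = 4 - 1*118/69 = 4 - 118/69 = 158/69 ≈ 2.2899)
k(s) = 158/69 + s**2 + 223*s (k(s) = (s**2 + (-1*(-223))*s) + 158/69 = (s**2 + 223*s) + 158/69 = 158/69 + s**2 + 223*s)
1/(k(J(-12)) + 29128) = 1/((158/69 + ((-12)**2)**2 + 223*(-12)**2) + 29128) = 1/((158/69 + 144**2 + 223*144) + 29128) = 1/((158/69 + 20736 + 32112) + 29128) = 1/(3646670/69 + 29128) = 1/(5656502/69) = 69/5656502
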